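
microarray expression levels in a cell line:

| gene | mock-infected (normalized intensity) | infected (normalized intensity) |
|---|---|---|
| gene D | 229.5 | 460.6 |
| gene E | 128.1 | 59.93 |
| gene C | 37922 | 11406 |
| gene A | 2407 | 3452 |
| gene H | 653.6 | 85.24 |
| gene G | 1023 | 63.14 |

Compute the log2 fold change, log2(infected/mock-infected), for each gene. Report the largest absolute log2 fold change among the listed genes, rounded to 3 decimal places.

log2(460.6/229.5) = 1.005  (gene D)
log2(59.93/128.1) = -1.096  (gene E)
log2(11406/37922) = -1.733  (gene C)
log2(3452/2407) = 0.520  (gene A)
log2(85.24/653.6) = -2.939  (gene H)
log2(63.14/1023) = -4.018  (gene G)
The largest magnitude belongs to gene G.

4.018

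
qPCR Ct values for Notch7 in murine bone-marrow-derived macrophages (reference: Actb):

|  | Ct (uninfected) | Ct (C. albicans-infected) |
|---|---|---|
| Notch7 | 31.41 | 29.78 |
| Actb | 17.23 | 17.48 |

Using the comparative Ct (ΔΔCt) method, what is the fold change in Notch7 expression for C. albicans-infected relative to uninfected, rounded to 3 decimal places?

ΔCt(uninfected) = 31.410 − 17.230 = 14.180
ΔCt(C. albicans-infected) = 29.780 − 17.480 = 12.300
ΔΔCt = 12.300 − 14.180 = -1.880
Fold change = 2^(−(-1.880)) = 2^1.880 = 3.6808

3.681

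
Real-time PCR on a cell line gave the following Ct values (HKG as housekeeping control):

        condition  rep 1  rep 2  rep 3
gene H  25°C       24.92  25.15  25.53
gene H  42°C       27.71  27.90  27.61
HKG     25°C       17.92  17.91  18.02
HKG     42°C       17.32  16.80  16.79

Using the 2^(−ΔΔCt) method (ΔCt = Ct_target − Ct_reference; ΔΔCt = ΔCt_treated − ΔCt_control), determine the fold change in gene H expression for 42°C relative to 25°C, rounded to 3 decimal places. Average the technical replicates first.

Mean Ct: gene H 25°C 25.200; gene H 42°C 27.740; HKG 25°C 17.950; HKG 42°C 16.970
ΔCt(25°C) = 25.200 − 17.950 = 7.250
ΔCt(42°C) = 27.740 − 16.970 = 10.770
ΔΔCt = 10.770 − 7.250 = 3.520
Fold change = 2^(−3.520) = 0.0872

0.087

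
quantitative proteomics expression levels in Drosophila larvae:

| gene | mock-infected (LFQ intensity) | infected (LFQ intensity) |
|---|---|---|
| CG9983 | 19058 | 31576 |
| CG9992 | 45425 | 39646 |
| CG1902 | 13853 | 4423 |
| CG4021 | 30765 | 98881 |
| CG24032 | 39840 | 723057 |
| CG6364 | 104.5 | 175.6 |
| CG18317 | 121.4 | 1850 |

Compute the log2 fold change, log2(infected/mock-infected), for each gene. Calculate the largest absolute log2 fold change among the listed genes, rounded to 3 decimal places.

4.182

log2(31576/19058) = 0.728  (CG9983)
log2(39646/45425) = -0.196  (CG9992)
log2(4423/13853) = -1.647  (CG1902)
log2(98881/30765) = 1.684  (CG4021)
log2(723057/39840) = 4.182  (CG24032)
log2(175.6/104.5) = 0.749  (CG6364)
log2(1850/121.4) = 3.930  (CG18317)
The largest magnitude belongs to CG24032.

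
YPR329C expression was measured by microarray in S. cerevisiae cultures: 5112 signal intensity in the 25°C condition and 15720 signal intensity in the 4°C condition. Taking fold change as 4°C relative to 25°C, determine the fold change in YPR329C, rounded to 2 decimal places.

3.08

Fold change = 15720 / 5112 = 3.075
YPR329C is upregulated.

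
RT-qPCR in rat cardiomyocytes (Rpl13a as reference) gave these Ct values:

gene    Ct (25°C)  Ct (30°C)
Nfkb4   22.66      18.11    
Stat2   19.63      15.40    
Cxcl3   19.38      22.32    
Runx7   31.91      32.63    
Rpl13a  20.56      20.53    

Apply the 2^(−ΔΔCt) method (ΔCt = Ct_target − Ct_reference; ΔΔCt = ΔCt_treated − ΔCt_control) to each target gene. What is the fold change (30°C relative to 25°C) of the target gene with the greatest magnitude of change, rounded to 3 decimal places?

Nfkb4: ΔΔCt = (18.11−20.53) − (22.66−20.56) = -2.42 − 2.10 = -4.52; fold change = 2^4.52 = 22.943
Stat2: ΔΔCt = (15.40−20.53) − (19.63−20.56) = -5.13 − (-0.93) = -4.20; fold change = 2^4.20 = 18.379
Cxcl3: ΔΔCt = (22.32−20.53) − (19.38−20.56) = 1.79 − (-1.18) = 2.97; fold change = 2^-2.97 = 0.128
Runx7: ΔΔCt = (32.63−20.53) − (31.91−20.56) = 12.10 − 11.35 = 0.75; fold change = 2^-0.75 = 0.595
Nfkb4 has the largest |ΔΔCt| = 4.52.

22.943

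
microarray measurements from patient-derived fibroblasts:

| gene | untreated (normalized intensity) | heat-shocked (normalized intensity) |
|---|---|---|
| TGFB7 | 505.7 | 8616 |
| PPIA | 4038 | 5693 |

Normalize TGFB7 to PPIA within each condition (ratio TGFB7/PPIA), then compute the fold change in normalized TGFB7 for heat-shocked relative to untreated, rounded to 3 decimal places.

TGFB7/PPIA (untreated) = 505.7 / 4038 = 0.12524
TGFB7/PPIA (heat-shocked) = 8616 / 5693 = 1.5134
Fold change = 1.5134 / 0.12524 = 12.0848

12.085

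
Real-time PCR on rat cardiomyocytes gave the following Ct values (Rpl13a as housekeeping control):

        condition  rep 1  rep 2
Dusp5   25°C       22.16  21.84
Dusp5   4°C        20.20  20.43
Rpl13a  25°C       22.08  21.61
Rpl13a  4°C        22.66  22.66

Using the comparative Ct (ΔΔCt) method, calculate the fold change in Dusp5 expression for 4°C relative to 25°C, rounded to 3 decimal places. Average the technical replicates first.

Mean Ct: Dusp5 25°C 22.000; Dusp5 4°C 20.315; Rpl13a 25°C 21.845; Rpl13a 4°C 22.660
ΔCt(25°C) = 22.000 − 21.845 = 0.155
ΔCt(4°C) = 20.315 − 22.660 = -2.345
ΔΔCt = -2.345 − 0.155 = -2.500
Fold change = 2^(−(-2.500)) = 2^2.500 = 5.6569

5.657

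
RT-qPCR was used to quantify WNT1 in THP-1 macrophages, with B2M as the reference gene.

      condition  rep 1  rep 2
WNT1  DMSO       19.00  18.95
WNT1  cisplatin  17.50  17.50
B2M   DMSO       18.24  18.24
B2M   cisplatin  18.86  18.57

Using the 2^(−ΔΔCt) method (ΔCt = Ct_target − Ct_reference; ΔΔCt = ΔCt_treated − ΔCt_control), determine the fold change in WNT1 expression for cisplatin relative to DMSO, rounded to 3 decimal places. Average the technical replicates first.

Mean Ct: WNT1 DMSO 18.975; WNT1 cisplatin 17.500; B2M DMSO 18.240; B2M cisplatin 18.715
ΔCt(DMSO) = 18.975 − 18.240 = 0.735
ΔCt(cisplatin) = 17.500 − 18.715 = -1.215
ΔΔCt = -1.215 − 0.735 = -1.950
Fold change = 2^(−(-1.950)) = 2^1.950 = 3.8637

3.864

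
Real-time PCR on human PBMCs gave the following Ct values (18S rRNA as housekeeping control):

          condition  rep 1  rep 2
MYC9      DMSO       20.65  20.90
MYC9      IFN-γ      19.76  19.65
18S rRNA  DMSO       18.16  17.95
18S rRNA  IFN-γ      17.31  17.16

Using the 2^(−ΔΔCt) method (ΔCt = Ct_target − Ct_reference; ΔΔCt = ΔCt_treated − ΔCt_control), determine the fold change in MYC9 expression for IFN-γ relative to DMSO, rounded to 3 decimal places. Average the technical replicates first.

1.189

Mean Ct: MYC9 DMSO 20.775; MYC9 IFN-γ 19.705; 18S rRNA DMSO 18.055; 18S rRNA IFN-γ 17.235
ΔCt(DMSO) = 20.775 − 18.055 = 2.720
ΔCt(IFN-γ) = 19.705 − 17.235 = 2.470
ΔΔCt = 2.470 − 2.720 = -0.250
Fold change = 2^(−(-0.250)) = 2^0.250 = 1.1892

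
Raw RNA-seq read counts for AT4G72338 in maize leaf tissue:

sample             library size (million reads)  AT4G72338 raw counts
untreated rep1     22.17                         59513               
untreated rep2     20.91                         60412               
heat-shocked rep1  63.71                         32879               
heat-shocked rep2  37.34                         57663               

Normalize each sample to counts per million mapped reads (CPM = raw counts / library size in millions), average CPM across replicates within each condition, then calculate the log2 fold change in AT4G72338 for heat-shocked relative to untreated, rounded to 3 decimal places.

-1.436

CPM(untreated rep1) = 59513 / 22.17 = 2684.3933
CPM(untreated rep2) = 60412 / 20.91 = 2889.1440
CPM(heat-shocked rep1) = 32879 / 63.71 = 516.0728
CPM(heat-shocked rep2) = 57663 / 37.34 = 1544.2689
mean CPM(untreated) = 2786.7686; mean CPM(heat-shocked) = 1030.1709
Fold change = 1030.1709 / 2786.7686 = 0.36967
log2(0.36967) = -1.4357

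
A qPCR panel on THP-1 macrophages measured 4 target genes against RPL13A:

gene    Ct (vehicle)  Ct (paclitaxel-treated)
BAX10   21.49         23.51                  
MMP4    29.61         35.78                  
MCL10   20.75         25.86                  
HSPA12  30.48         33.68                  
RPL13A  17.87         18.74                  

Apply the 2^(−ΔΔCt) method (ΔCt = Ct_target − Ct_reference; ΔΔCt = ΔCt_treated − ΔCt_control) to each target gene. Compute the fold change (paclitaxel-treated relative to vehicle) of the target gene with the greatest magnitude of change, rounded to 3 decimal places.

0.025

BAX10: ΔΔCt = (23.51−18.74) − (21.49−17.87) = 4.77 − 3.62 = 1.15; fold change = 2^-1.15 = 0.451
MMP4: ΔΔCt = (35.78−18.74) − (29.61−17.87) = 17.04 − 11.74 = 5.30; fold change = 2^-5.30 = 0.025
MCL10: ΔΔCt = (25.86−18.74) − (20.75−17.87) = 7.12 − 2.88 = 4.24; fold change = 2^-4.24 = 0.053
HSPA12: ΔΔCt = (33.68−18.74) − (30.48−17.87) = 14.94 − 12.61 = 2.33; fold change = 2^-2.33 = 0.199
MMP4 has the largest |ΔΔCt| = 5.30.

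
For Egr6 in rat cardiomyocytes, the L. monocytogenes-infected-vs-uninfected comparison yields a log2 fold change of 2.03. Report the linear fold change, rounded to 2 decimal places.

4.08

Fold change = 2^(2.03) = 4.084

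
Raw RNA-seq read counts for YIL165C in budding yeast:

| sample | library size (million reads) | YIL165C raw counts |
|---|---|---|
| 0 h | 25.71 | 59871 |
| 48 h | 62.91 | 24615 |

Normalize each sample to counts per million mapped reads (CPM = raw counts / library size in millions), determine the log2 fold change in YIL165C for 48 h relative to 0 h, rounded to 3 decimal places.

CPM(0 h) = 59871 / 25.71 = 2328.7048
CPM(48 h) = 24615 / 62.91 = 391.2732
Fold change = 391.2732 / 2328.7048 = 0.16802
log2(0.16802) = -2.5733

-2.573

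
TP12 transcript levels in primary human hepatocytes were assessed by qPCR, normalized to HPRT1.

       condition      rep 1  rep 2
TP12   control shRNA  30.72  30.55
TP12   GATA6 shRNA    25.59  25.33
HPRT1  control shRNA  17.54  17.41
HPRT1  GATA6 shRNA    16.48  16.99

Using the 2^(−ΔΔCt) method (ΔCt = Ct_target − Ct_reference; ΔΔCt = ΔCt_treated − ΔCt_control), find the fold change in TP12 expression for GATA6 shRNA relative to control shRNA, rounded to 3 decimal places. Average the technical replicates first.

Mean Ct: TP12 control shRNA 30.635; TP12 GATA6 shRNA 25.460; HPRT1 control shRNA 17.475; HPRT1 GATA6 shRNA 16.735
ΔCt(control shRNA) = 30.635 − 17.475 = 13.160
ΔCt(GATA6 shRNA) = 25.460 − 16.735 = 8.725
ΔΔCt = 8.725 − 13.160 = -4.435
Fold change = 2^(−(-4.435)) = 2^4.435 = 21.6306

21.631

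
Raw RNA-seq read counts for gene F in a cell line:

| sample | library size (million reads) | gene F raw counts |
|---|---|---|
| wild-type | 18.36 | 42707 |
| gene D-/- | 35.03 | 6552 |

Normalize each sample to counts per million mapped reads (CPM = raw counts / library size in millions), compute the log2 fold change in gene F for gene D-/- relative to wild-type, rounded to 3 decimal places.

CPM(wild-type) = 42707 / 18.36 = 2326.0893
CPM(gene D-/-) = 6552 / 35.03 = 187.0397
Fold change = 187.0397 / 2326.0893 = 0.08041
log2(0.08041) = -3.6365

-3.636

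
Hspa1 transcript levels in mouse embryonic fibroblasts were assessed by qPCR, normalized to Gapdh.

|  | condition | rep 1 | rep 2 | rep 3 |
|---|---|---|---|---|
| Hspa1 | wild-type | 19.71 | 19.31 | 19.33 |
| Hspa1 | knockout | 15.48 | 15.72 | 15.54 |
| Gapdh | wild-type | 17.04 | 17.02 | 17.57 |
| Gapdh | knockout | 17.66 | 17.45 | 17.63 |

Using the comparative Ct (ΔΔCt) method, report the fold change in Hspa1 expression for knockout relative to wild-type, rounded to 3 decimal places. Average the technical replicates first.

18.896

Mean Ct: Hspa1 wild-type 19.450; Hspa1 knockout 15.580; Gapdh wild-type 17.210; Gapdh knockout 17.580
ΔCt(wild-type) = 19.450 − 17.210 = 2.240
ΔCt(knockout) = 15.580 − 17.580 = -2.000
ΔΔCt = -2.000 − 2.240 = -4.240
Fold change = 2^(−(-4.240)) = 2^4.240 = 18.8959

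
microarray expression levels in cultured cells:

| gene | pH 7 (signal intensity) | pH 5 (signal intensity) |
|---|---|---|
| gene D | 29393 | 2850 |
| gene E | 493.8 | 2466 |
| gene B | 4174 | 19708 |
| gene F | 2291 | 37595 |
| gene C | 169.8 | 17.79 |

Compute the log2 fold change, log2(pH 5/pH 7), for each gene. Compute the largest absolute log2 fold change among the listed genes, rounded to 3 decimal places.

log2(2850/29393) = -3.366  (gene D)
log2(2466/493.8) = 2.320  (gene E)
log2(19708/4174) = 2.239  (gene B)
log2(37595/2291) = 4.036  (gene F)
log2(17.79/169.8) = -3.255  (gene C)
The largest magnitude belongs to gene F.

4.036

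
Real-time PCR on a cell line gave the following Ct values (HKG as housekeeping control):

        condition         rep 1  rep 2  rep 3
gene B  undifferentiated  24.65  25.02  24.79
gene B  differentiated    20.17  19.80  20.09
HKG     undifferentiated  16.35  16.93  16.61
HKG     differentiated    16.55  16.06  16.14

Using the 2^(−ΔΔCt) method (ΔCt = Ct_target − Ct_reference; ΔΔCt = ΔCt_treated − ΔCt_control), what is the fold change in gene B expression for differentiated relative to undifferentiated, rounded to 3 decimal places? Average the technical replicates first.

21.407

Mean Ct: gene B undifferentiated 24.820; gene B differentiated 20.020; HKG undifferentiated 16.630; HKG differentiated 16.250
ΔCt(undifferentiated) = 24.820 − 16.630 = 8.190
ΔCt(differentiated) = 20.020 − 16.250 = 3.770
ΔΔCt = 3.770 − 8.190 = -4.420
Fold change = 2^(−(-4.420)) = 2^4.420 = 21.4068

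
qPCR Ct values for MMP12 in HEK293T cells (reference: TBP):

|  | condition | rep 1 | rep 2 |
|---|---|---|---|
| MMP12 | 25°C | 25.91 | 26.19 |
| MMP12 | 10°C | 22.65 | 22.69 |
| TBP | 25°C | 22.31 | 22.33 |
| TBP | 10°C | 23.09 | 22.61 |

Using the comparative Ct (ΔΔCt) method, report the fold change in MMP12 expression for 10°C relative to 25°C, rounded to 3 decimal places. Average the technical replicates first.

15.032

Mean Ct: MMP12 25°C 26.050; MMP12 10°C 22.670; TBP 25°C 22.320; TBP 10°C 22.850
ΔCt(25°C) = 26.050 − 22.320 = 3.730
ΔCt(10°C) = 22.670 − 22.850 = -0.180
ΔΔCt = -0.180 − 3.730 = -3.910
Fold change = 2^(−(-3.910)) = 2^3.910 = 15.0324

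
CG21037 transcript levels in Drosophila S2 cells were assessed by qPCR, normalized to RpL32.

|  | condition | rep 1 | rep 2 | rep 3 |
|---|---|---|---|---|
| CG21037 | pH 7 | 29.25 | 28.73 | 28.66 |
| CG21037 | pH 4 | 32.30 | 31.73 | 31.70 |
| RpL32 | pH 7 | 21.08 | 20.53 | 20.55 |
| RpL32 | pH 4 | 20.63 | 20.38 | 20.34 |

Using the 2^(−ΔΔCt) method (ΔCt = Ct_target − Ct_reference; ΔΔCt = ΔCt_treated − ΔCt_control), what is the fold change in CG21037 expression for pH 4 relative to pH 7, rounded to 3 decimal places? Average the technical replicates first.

0.102

Mean Ct: CG21037 pH 7 28.880; CG21037 pH 4 31.910; RpL32 pH 7 20.720; RpL32 pH 4 20.450
ΔCt(pH 7) = 28.880 − 20.720 = 8.160
ΔCt(pH 4) = 31.910 − 20.450 = 11.460
ΔΔCt = 11.460 − 8.160 = 3.300
Fold change = 2^(−3.300) = 0.1015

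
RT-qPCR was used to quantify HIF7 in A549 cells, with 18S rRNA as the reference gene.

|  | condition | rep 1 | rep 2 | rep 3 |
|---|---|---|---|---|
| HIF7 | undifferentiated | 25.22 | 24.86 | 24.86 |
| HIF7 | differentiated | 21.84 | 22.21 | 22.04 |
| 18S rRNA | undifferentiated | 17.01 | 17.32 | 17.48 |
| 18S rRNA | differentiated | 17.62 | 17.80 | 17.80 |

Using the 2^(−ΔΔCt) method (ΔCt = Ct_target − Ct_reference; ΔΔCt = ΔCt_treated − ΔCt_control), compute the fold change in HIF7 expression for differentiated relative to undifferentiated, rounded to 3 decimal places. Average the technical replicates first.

Mean Ct: HIF7 undifferentiated 24.980; HIF7 differentiated 22.030; 18S rRNA undifferentiated 17.270; 18S rRNA differentiated 17.740
ΔCt(undifferentiated) = 24.980 − 17.270 = 7.710
ΔCt(differentiated) = 22.030 − 17.740 = 4.290
ΔΔCt = 4.290 − 7.710 = -3.420
Fold change = 2^(−(-3.420)) = 2^3.420 = 10.7034

10.703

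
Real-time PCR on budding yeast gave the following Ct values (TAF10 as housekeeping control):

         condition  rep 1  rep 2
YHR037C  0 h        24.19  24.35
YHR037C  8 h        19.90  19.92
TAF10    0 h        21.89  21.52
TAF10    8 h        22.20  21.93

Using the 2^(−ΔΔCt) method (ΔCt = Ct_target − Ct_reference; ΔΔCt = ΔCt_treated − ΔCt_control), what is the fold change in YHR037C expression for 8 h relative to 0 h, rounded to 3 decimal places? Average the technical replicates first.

26.355

Mean Ct: YHR037C 0 h 24.270; YHR037C 8 h 19.910; TAF10 0 h 21.705; TAF10 8 h 22.065
ΔCt(0 h) = 24.270 − 21.705 = 2.565
ΔCt(8 h) = 19.910 − 22.065 = -2.155
ΔΔCt = -2.155 − 2.565 = -4.720
Fold change = 2^(−(-4.720)) = 2^4.720 = 26.3549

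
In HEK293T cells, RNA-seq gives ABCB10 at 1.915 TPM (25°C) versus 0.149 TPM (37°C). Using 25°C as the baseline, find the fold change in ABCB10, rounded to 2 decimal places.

0.08

Fold change = 0.149 / 1.915 = 0.078
ABCB10 is downregulated.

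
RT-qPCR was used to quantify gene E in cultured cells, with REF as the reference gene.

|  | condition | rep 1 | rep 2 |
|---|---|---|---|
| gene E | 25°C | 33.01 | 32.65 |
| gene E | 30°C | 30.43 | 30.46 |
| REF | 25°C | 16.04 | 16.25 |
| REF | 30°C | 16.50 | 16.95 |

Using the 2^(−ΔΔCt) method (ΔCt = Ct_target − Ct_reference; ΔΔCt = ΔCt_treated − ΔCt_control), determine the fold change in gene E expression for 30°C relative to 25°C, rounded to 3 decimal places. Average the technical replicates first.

7.808

Mean Ct: gene E 25°C 32.830; gene E 30°C 30.445; REF 25°C 16.145; REF 30°C 16.725
ΔCt(25°C) = 32.830 − 16.145 = 16.685
ΔCt(30°C) = 30.445 − 16.725 = 13.720
ΔΔCt = 13.720 − 16.685 = -2.965
Fold change = 2^(−(-2.965)) = 2^2.965 = 7.8083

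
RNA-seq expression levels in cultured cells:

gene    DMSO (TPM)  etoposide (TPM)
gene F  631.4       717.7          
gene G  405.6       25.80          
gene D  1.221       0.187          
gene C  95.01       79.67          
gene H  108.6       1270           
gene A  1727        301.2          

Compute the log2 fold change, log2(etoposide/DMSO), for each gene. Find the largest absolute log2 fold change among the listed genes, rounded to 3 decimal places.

3.975

log2(717.7/631.4) = 0.185  (gene F)
log2(25.80/405.6) = -3.975  (gene G)
log2(0.187/1.221) = -2.707  (gene D)
log2(79.67/95.01) = -0.254  (gene C)
log2(1270/108.6) = 3.548  (gene H)
log2(301.2/1727) = -2.519  (gene A)
The largest magnitude belongs to gene G.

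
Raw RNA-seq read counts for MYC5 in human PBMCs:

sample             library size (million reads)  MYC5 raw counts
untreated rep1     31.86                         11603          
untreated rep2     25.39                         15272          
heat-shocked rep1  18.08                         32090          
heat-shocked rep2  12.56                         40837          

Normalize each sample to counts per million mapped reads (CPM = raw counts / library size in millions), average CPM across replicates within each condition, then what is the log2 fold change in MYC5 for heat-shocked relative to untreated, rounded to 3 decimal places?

2.380

CPM(untreated rep1) = 11603 / 31.86 = 364.1871
CPM(untreated rep2) = 15272 / 25.39 = 601.4967
CPM(heat-shocked rep1) = 32090 / 18.08 = 1774.8894
CPM(heat-shocked rep2) = 40837 / 12.56 = 3251.3535
mean CPM(untreated) = 482.8419; mean CPM(heat-shocked) = 2513.1214
Fold change = 2513.1214 / 482.8419 = 5.20485
log2(5.20485) = 2.3799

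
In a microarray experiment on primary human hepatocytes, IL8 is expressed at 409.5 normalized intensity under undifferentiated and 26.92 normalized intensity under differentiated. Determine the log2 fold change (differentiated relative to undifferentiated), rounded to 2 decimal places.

-3.93

Fold change = 26.92 / 409.5 = 0.0657
log2(0.0657) = -3.927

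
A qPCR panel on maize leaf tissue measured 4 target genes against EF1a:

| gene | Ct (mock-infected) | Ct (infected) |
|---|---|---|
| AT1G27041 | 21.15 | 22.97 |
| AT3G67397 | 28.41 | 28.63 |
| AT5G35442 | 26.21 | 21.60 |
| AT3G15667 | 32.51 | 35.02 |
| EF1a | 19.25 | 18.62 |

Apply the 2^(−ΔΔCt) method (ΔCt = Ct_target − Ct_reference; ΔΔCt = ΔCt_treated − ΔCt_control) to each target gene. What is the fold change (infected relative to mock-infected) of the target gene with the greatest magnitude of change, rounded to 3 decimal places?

15.780

AT1G27041: ΔΔCt = (22.97−18.62) − (21.15−19.25) = 4.35 − 1.90 = 2.45; fold change = 2^-2.45 = 0.183
AT3G67397: ΔΔCt = (28.63−18.62) − (28.41−19.25) = 10.01 − 9.16 = 0.85; fold change = 2^-0.85 = 0.555
AT5G35442: ΔΔCt = (21.60−18.62) − (26.21−19.25) = 2.98 − 6.96 = -3.98; fold change = 2^3.98 = 15.780
AT3G15667: ΔΔCt = (35.02−18.62) − (32.51−19.25) = 16.40 − 13.26 = 3.14; fold change = 2^-3.14 = 0.113
AT5G35442 has the largest |ΔΔCt| = 3.98.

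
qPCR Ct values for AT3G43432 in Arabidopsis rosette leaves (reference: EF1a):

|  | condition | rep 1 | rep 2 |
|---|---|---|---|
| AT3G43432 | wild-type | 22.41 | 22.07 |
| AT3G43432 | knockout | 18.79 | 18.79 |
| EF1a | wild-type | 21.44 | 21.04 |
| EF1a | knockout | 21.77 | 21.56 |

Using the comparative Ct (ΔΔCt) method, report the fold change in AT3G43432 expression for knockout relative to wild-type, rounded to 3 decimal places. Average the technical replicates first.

Mean Ct: AT3G43432 wild-type 22.240; AT3G43432 knockout 18.790; EF1a wild-type 21.240; EF1a knockout 21.665
ΔCt(wild-type) = 22.240 − 21.240 = 1.000
ΔCt(knockout) = 18.790 − 21.665 = -2.875
ΔΔCt = -2.875 − 1.000 = -3.875
Fold change = 2^(−(-3.875)) = 2^3.875 = 14.6721

14.672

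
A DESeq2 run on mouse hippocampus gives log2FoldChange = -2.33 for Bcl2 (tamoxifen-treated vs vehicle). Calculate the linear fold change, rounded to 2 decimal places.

Fold change = 2^(-2.33) = 0.199
That is, Bcl2 drops to 19.9% of the vehicle level.

0.20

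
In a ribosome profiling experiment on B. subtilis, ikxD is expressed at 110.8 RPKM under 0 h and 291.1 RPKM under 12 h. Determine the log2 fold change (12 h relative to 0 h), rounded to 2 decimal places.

1.39

Fold change = 291.1 / 110.8 = 2.6273
log2(2.6273) = 1.394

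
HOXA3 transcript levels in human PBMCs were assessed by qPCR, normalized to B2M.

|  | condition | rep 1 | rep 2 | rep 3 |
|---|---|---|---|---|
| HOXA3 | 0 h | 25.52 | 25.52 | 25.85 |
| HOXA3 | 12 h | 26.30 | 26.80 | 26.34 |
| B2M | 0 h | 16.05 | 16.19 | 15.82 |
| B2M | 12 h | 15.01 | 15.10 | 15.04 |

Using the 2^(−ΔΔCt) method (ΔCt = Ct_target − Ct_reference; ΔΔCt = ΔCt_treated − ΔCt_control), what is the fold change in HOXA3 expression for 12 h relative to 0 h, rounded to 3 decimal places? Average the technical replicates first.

0.283

Mean Ct: HOXA3 0 h 25.630; HOXA3 12 h 26.480; B2M 0 h 16.020; B2M 12 h 15.050
ΔCt(0 h) = 25.630 − 16.020 = 9.610
ΔCt(12 h) = 26.480 − 15.050 = 11.430
ΔΔCt = 11.430 − 9.610 = 1.820
Fold change = 2^(−1.820) = 0.2832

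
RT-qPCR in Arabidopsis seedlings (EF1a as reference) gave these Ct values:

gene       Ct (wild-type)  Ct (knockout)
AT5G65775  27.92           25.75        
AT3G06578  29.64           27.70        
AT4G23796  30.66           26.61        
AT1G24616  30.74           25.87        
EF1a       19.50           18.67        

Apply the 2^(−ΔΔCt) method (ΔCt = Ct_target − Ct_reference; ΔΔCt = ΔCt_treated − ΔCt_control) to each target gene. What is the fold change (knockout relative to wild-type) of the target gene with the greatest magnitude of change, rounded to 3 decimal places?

16.450

AT5G65775: ΔΔCt = (25.75−18.67) − (27.92−19.50) = 7.08 − 8.42 = -1.34; fold change = 2^1.34 = 2.532
AT3G06578: ΔΔCt = (27.70−18.67) − (29.64−19.50) = 9.03 − 10.14 = -1.11; fold change = 2^1.11 = 2.158
AT4G23796: ΔΔCt = (26.61−18.67) − (30.66−19.50) = 7.94 − 11.16 = -3.22; fold change = 2^3.22 = 9.318
AT1G24616: ΔΔCt = (25.87−18.67) − (30.74−19.50) = 7.20 − 11.24 = -4.04; fold change = 2^4.04 = 16.450
AT1G24616 has the largest |ΔΔCt| = 4.04.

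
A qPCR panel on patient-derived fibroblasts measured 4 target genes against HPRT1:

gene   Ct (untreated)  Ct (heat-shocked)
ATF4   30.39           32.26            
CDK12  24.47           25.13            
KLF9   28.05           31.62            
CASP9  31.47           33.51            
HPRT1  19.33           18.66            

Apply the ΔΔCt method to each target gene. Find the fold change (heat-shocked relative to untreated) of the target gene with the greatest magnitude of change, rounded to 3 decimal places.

0.053

ATF4: ΔΔCt = (32.26−18.66) − (30.39−19.33) = 13.60 − 11.06 = 2.54; fold change = 2^-2.54 = 0.172
CDK12: ΔΔCt = (25.13−18.66) − (24.47−19.33) = 6.47 − 5.14 = 1.33; fold change = 2^-1.33 = 0.398
KLF9: ΔΔCt = (31.62−18.66) − (28.05−19.33) = 12.96 − 8.72 = 4.24; fold change = 2^-4.24 = 0.053
CASP9: ΔΔCt = (33.51−18.66) − (31.47−19.33) = 14.85 − 12.14 = 2.71; fold change = 2^-2.71 = 0.153
KLF9 has the largest |ΔΔCt| = 4.24.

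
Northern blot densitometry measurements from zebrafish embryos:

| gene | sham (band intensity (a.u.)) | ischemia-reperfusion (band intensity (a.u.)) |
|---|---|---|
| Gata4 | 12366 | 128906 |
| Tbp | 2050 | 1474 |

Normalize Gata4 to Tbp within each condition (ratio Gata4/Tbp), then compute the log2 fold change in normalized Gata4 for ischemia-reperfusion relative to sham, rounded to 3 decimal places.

3.858

Gata4/Tbp (sham) = 12366 / 2050 = 6.0322
Gata4/Tbp (ischemia-reperfusion) = 128906 / 1474 = 87.453
Fold change = 87.453 / 6.0322 = 14.4977
log2(14.4977) = 3.8578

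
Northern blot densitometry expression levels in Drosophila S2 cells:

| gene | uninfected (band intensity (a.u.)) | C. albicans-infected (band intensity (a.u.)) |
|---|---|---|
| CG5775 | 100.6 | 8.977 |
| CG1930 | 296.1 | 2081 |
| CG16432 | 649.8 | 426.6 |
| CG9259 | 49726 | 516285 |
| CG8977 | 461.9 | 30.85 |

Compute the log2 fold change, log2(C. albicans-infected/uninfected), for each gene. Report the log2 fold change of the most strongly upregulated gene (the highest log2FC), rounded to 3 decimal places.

3.376

log2(8.977/100.6) = -3.486  (CG5775)
log2(2081/296.1) = 2.813  (CG1930)
log2(426.6/649.8) = -0.607  (CG16432)
log2(516285/49726) = 3.376  (CG9259)
log2(30.85/461.9) = -3.904  (CG8977)
CG9259 is most strongly upregulated.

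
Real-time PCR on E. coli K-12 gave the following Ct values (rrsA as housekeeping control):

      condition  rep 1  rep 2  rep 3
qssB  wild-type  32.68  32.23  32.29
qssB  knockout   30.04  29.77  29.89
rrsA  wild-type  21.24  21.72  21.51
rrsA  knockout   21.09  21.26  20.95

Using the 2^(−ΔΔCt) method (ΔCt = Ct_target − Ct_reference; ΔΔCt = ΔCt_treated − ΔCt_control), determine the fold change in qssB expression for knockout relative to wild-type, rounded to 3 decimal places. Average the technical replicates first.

Mean Ct: qssB wild-type 32.400; qssB knockout 29.900; rrsA wild-type 21.490; rrsA knockout 21.100
ΔCt(wild-type) = 32.400 − 21.490 = 10.910
ΔCt(knockout) = 29.900 − 21.100 = 8.800
ΔΔCt = 8.800 − 10.910 = -2.110
Fold change = 2^(−(-2.110)) = 2^2.110 = 4.3169

4.317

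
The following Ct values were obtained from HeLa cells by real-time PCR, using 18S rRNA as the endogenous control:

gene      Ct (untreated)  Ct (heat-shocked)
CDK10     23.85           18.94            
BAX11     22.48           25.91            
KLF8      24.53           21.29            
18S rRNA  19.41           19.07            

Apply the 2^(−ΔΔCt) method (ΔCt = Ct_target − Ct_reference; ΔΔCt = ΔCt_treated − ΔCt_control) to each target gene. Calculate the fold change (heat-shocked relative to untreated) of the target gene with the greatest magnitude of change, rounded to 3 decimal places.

CDK10: ΔΔCt = (18.94−19.07) − (23.85−19.41) = -0.13 − 4.44 = -4.57; fold change = 2^4.57 = 23.752
BAX11: ΔΔCt = (25.91−19.07) − (22.48−19.41) = 6.84 − 3.07 = 3.77; fold change = 2^-3.77 = 0.073
KLF8: ΔΔCt = (21.29−19.07) − (24.53−19.41) = 2.22 − 5.12 = -2.90; fold change = 2^2.90 = 7.464
CDK10 has the largest |ΔΔCt| = 4.57.

23.752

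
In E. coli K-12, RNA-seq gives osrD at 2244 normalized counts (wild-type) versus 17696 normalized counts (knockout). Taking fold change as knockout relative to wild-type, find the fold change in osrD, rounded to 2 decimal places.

7.89

Fold change = 17696 / 2244 = 7.886
osrD is upregulated.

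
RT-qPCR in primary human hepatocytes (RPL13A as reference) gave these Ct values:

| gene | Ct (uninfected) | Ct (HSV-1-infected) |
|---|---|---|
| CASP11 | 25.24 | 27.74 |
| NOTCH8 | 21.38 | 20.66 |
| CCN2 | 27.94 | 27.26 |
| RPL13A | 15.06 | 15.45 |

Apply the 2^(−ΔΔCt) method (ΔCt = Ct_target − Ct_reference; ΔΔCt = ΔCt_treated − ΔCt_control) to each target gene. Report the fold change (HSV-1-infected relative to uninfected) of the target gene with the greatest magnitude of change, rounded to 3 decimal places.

CASP11: ΔΔCt = (27.74−15.45) − (25.24−15.06) = 12.29 − 10.18 = 2.11; fold change = 2^-2.11 = 0.232
NOTCH8: ΔΔCt = (20.66−15.45) − (21.38−15.06) = 5.21 − 6.32 = -1.11; fold change = 2^1.11 = 2.158
CCN2: ΔΔCt = (27.26−15.45) − (27.94−15.06) = 11.81 − 12.88 = -1.07; fold change = 2^1.07 = 2.099
CASP11 has the largest |ΔΔCt| = 2.11.

0.232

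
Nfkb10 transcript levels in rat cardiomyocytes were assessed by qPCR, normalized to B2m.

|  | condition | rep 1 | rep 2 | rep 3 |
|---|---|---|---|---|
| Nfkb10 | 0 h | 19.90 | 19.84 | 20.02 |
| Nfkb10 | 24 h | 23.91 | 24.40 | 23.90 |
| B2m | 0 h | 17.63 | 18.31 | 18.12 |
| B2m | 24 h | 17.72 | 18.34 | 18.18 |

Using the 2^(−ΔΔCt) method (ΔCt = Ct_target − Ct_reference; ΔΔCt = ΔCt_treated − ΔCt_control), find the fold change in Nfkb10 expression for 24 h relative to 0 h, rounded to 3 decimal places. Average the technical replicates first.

0.059

Mean Ct: Nfkb10 0 h 19.920; Nfkb10 24 h 24.070; B2m 0 h 18.020; B2m 24 h 18.080
ΔCt(0 h) = 19.920 − 18.020 = 1.900
ΔCt(24 h) = 24.070 − 18.080 = 5.990
ΔΔCt = 5.990 − 1.900 = 4.090
Fold change = 2^(−4.090) = 0.0587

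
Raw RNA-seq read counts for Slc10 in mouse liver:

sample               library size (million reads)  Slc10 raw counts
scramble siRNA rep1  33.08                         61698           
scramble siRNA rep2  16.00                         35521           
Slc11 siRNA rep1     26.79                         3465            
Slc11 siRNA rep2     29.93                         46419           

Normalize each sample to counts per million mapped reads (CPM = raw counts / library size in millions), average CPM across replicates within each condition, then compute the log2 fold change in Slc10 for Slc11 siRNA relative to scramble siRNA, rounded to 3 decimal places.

-1.282

CPM(scramble siRNA rep1) = 61698 / 33.08 = 1865.1149
CPM(scramble siRNA rep2) = 35521 / 16.00 = 2220.0625
CPM(Slc11 siRNA rep1) = 3465 / 26.79 = 129.3393
CPM(Slc11 siRNA rep2) = 46419 / 29.93 = 1550.9188
mean CPM(scramble siRNA) = 2042.5887; mean CPM(Slc11 siRNA) = 840.1291
Fold change = 840.1291 / 2042.5887 = 0.41131
log2(0.41131) = -1.2817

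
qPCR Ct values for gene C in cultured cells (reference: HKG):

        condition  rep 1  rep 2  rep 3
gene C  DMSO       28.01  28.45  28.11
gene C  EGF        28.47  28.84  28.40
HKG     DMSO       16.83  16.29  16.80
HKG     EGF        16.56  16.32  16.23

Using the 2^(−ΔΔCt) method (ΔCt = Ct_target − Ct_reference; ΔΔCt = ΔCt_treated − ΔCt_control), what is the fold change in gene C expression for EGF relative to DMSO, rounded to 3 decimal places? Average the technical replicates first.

Mean Ct: gene C DMSO 28.190; gene C EGF 28.570; HKG DMSO 16.640; HKG EGF 16.370
ΔCt(DMSO) = 28.190 − 16.640 = 11.550
ΔCt(EGF) = 28.570 − 16.370 = 12.200
ΔΔCt = 12.200 − 11.550 = 0.650
Fold change = 2^(−0.650) = 0.6373

0.637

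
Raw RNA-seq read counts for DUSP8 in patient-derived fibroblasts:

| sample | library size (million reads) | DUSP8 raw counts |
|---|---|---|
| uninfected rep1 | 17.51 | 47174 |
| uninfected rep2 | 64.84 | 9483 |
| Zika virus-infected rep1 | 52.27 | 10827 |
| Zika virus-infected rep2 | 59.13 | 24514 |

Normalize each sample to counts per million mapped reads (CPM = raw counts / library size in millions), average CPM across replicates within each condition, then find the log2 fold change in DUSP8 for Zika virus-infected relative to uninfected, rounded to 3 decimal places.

CPM(uninfected rep1) = 47174 / 17.51 = 2694.1176
CPM(uninfected rep2) = 9483 / 64.84 = 146.2523
CPM(Zika virus-infected rep1) = 10827 / 52.27 = 207.1360
CPM(Zika virus-infected rep2) = 24514 / 59.13 = 414.5780
mean CPM(uninfected) = 1420.1850; mean CPM(Zika virus-infected) = 310.8570
Fold change = 310.8570 / 1420.1850 = 0.21888
log2(0.21888) = -2.1918

-2.192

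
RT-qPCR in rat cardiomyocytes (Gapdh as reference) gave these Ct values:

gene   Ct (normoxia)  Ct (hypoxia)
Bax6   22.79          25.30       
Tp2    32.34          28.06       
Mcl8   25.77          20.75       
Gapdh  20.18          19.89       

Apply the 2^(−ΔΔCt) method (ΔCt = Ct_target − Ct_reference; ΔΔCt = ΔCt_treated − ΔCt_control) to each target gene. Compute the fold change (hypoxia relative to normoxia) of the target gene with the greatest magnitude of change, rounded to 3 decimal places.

26.538

Bax6: ΔΔCt = (25.30−19.89) − (22.79−20.18) = 5.41 − 2.61 = 2.80; fold change = 2^-2.80 = 0.144
Tp2: ΔΔCt = (28.06−19.89) − (32.34−20.18) = 8.17 − 12.16 = -3.99; fold change = 2^3.99 = 15.889
Mcl8: ΔΔCt = (20.75−19.89) − (25.77−20.18) = 0.86 − 5.59 = -4.73; fold change = 2^4.73 = 26.538
Mcl8 has the largest |ΔΔCt| = 4.73.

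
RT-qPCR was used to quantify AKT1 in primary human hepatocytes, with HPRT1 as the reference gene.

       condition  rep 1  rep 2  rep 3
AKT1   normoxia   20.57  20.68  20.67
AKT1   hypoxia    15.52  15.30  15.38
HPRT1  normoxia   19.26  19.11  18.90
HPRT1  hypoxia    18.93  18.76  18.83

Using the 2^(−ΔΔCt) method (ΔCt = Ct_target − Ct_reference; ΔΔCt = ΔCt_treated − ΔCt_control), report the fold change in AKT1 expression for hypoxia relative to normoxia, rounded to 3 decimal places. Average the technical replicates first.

Mean Ct: AKT1 normoxia 20.640; AKT1 hypoxia 15.400; HPRT1 normoxia 19.090; HPRT1 hypoxia 18.840
ΔCt(normoxia) = 20.640 − 19.090 = 1.550
ΔCt(hypoxia) = 15.400 − 18.840 = -3.440
ΔΔCt = -3.440 − 1.550 = -4.990
Fold change = 2^(−(-4.990)) = 2^4.990 = 31.7790

31.779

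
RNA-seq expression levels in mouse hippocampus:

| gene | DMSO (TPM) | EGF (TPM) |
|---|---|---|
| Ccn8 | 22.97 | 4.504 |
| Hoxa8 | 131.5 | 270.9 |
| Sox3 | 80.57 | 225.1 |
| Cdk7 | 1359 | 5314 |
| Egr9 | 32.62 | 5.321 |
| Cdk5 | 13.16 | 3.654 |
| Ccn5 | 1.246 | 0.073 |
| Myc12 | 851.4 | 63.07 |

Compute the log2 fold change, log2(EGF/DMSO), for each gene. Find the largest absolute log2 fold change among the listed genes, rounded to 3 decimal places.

log2(4.504/22.97) = -2.350  (Ccn8)
log2(270.9/131.5) = 1.043  (Hoxa8)
log2(225.1/80.57) = 1.482  (Sox3)
log2(5314/1359) = 1.967  (Cdk7)
log2(5.321/32.62) = -2.616  (Egr9)
log2(3.654/13.16) = -1.849  (Cdk5)
log2(0.073/1.246) = -4.093  (Ccn5)
log2(63.07/851.4) = -3.755  (Myc12)
The largest magnitude belongs to Ccn5.

4.093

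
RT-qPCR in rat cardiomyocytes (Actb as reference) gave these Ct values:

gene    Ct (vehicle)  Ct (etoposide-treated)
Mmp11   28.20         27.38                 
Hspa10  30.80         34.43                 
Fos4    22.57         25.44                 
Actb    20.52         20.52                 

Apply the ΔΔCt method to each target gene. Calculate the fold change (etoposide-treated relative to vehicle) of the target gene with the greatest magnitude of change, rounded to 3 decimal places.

0.081

Mmp11: ΔΔCt = (27.38−20.52) − (28.20−20.52) = 6.86 − 7.68 = -0.82; fold change = 2^0.82 = 1.765
Hspa10: ΔΔCt = (34.43−20.52) − (30.80−20.52) = 13.91 − 10.28 = 3.63; fold change = 2^-3.63 = 0.081
Fos4: ΔΔCt = (25.44−20.52) − (22.57−20.52) = 4.92 − 2.05 = 2.87; fold change = 2^-2.87 = 0.137
Hspa10 has the largest |ΔΔCt| = 3.63.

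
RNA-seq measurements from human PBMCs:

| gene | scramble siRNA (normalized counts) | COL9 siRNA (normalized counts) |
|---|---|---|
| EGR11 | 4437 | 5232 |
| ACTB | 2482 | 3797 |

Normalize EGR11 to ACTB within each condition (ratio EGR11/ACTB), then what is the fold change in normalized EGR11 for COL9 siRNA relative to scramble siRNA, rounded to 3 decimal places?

EGR11/ACTB (scramble siRNA) = 4437 / 2482 = 1.7877
EGR11/ACTB (COL9 siRNA) = 5232 / 3797 = 1.3779
Fold change = 1.3779 / 1.7877 = 0.7708

0.771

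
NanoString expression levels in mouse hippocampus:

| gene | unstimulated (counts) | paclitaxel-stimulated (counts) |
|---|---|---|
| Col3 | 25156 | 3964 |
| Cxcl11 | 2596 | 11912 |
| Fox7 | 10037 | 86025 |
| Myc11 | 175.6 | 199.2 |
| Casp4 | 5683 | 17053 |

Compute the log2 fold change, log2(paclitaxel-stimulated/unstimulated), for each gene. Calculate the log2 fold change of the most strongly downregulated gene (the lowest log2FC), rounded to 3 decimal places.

log2(3964/25156) = -2.666  (Col3)
log2(11912/2596) = 2.198  (Cxcl11)
log2(86025/10037) = 3.099  (Fox7)
log2(199.2/175.6) = 0.182  (Myc11)
log2(17053/5683) = 1.585  (Casp4)
Col3 is most strongly downregulated.

-2.666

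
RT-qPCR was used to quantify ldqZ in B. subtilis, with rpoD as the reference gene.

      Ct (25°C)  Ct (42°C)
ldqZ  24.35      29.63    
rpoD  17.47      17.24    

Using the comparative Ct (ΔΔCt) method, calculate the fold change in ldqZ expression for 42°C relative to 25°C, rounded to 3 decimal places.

ΔCt(25°C) = 24.350 − 17.470 = 6.880
ΔCt(42°C) = 29.630 − 17.240 = 12.390
ΔΔCt = 12.390 − 6.880 = 5.510
Fold change = 2^(−5.510) = 0.0219

0.022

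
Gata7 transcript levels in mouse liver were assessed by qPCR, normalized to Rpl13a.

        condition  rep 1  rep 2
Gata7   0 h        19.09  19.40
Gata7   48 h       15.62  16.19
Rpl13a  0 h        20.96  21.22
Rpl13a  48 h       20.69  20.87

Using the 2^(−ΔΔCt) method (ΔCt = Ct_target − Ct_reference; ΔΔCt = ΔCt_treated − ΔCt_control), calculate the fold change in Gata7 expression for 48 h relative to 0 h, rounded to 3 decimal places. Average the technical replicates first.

8.168

Mean Ct: Gata7 0 h 19.245; Gata7 48 h 15.905; Rpl13a 0 h 21.090; Rpl13a 48 h 20.780
ΔCt(0 h) = 19.245 − 21.090 = -1.845
ΔCt(48 h) = 15.905 − 20.780 = -4.875
ΔΔCt = -4.875 − (-1.845) = -3.030
Fold change = 2^(−(-3.030)) = 2^3.030 = 8.1681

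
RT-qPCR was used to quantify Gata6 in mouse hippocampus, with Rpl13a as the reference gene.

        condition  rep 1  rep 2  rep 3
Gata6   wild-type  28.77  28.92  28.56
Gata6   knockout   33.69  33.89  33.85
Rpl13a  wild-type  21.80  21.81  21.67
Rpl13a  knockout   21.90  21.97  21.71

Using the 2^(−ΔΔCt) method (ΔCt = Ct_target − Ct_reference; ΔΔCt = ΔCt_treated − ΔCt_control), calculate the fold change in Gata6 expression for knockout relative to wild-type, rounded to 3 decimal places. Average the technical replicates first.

0.032

Mean Ct: Gata6 wild-type 28.750; Gata6 knockout 33.810; Rpl13a wild-type 21.760; Rpl13a knockout 21.860
ΔCt(wild-type) = 28.750 − 21.760 = 6.990
ΔCt(knockout) = 33.810 − 21.860 = 11.950
ΔΔCt = 11.950 − 6.990 = 4.960
Fold change = 2^(−4.960) = 0.0321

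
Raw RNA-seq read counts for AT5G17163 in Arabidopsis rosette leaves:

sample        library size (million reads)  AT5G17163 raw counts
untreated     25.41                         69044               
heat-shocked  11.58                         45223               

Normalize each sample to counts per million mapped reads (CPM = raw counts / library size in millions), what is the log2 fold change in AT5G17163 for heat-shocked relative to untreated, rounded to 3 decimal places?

0.523

CPM(untreated) = 69044 / 25.41 = 2717.1980
CPM(heat-shocked) = 45223 / 11.58 = 3905.2677
Fold change = 3905.2677 / 2717.1980 = 1.43724
log2(1.43724) = 0.5233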